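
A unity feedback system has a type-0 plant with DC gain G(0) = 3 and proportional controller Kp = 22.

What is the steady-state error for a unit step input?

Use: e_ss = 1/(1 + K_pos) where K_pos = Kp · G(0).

K_pos = Kp · G(0) = 22 × 3 = 66. e_ss = 1/(1 + 66) = 0.0149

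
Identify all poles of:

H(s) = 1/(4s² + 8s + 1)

Discriminant = 8² - 4×4×1 = 64 - 16 = 48 > 0, so two distinct real poles. Using quadratic formula: s = (-8 ± √48)/(2×4) = (-8 ± √48)/8, with √48 ≈ 6.9282. s₁ ≈ -0.1340, s₂ ≈ -1.8660. Poles: s₁ = -0.1340, s₂ = -1.8660.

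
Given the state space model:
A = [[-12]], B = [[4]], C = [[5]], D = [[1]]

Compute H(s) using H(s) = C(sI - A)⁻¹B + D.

(sI - A)⁻¹ = 1/(s + 12). H(s) = 5×4/(s + 12) + 1 = (s + 32)/(s + 12).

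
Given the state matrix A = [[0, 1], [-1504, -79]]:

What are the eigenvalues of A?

det(A - λI) = λ² - (-79)λ + 1504 = (λ - (-32))(λ - (-47)). Eigenvalues: -32, -47.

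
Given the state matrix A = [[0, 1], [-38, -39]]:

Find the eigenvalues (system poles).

det(A - λI) = λ² - (-39)λ + 38 = (λ - (-38))(λ - (-1)). Eigenvalues: -38, -1.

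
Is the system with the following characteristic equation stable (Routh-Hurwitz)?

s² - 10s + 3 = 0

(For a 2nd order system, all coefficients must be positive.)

Coefficients: 1, -10, 3. b=-10 not positive, so system is unstable.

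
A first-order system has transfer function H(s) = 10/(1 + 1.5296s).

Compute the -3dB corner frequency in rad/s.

Corner frequency = 1/τ = 1/1.5296 = 0.654 rad/s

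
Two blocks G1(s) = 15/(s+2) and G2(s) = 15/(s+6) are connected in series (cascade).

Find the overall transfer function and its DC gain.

Series: multiply transfer functions. G_eq = 15/(s+2) × 15/(s+6) = 225/((s+2)(s+6)). DC gain = 225/(2×6) = 18.75.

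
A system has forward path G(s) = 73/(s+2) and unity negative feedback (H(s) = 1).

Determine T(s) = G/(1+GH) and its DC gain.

T(s) = G/(1+GH) = [73/(s+2)] / [1 + 73/(s+2)] = 73/(s+2+73) = 73/(s+75). DC gain = 73/75 = 0.9733.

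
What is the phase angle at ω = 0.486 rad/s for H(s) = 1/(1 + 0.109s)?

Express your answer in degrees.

Phase = -arctan(ωτ) = -arctan(0.486 × 0.109) = -3.0°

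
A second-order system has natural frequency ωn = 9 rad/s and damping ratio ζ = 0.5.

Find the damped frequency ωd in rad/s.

ωd = ωn√(1 - ζ²) = 9√(1 - 0.5²) = 7.79 rad/s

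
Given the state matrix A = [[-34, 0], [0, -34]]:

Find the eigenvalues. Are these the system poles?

For diagonal matrix, eigenvalues are diagonal entries: λ₁ = -34, λ₂ = -34. Eigenvalues of A = system poles.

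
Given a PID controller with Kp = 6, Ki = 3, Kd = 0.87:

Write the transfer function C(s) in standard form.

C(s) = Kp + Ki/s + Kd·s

Substituting values: C(s) = 6 + 3/s + 0.87s = (0.87s² + 6s + 3)/s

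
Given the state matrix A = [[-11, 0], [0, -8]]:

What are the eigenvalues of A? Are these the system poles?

For diagonal matrix, eigenvalues are diagonal entries: λ₁ = -11, λ₂ = -8. Eigenvalues of A = system poles.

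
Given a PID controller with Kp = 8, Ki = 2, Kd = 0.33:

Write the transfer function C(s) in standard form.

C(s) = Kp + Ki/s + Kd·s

Substituting values: C(s) = 8 + 2/s + 0.33s = (0.33s² + 8s + 2)/s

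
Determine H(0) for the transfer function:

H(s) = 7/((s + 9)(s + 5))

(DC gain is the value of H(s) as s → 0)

DC gain = H(0) = 7/(9 × 5) = 7/45 = 0.1556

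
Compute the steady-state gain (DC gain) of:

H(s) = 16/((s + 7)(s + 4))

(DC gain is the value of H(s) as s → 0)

DC gain = H(0) = 16/(7 × 4) = 16/28 = 0.5714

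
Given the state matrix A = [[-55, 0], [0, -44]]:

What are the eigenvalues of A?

For diagonal matrix, eigenvalues are diagonal entries: λ₁ = -55, λ₂ = -44.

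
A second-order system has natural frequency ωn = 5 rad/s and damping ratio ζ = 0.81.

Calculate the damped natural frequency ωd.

ωd = ωn√(1 - ζ²) = 5√(1 - 0.81²) = 2.93 rad/s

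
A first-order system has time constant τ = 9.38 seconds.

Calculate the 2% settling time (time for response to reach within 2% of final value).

For first-order system, 2% settling time ≈ 4τ = 4 × 9.38 = 37.52 s.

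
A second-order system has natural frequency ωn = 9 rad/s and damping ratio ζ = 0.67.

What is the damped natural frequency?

ωd = ωn√(1 - ζ²) = 9√(1 - 0.67²) = 6.68 rad/s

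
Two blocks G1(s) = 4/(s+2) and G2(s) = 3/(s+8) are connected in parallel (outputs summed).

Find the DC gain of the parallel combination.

Parallel: G_eq = G1 + G2. DC gain = G1(0) + G2(0) = 4/2 + 3/8 = 2 + 0.375 = 2.375.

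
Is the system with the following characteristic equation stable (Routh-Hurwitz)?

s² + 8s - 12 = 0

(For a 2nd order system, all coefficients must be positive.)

Coefficients: 1, 8, -12. c=-12 not positive, so system is unstable.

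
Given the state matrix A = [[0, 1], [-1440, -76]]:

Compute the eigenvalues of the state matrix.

det(A - λI) = λ² - (-76)λ + 1440 = (λ - (-36))(λ - (-40)). Eigenvalues: -36, -40.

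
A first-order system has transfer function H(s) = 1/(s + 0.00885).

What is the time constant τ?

For H(s) = 1/(s + 1/τ), the pole is at -1/τ = -0.00885, so τ = 1/0.00885 = 113 s.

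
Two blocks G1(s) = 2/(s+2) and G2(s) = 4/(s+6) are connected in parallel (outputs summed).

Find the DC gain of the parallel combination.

Parallel: G_eq = G1 + G2. DC gain = G1(0) + G2(0) = 2/2 + 4/6 = 1 + 0.6667 = 1.6667.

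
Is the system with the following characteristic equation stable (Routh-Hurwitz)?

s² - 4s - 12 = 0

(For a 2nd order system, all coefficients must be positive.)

Coefficients: 1, -4, -12. b=-4, c=-12 not positive, so system is unstable.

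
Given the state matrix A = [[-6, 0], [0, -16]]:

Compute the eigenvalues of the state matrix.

For diagonal matrix, eigenvalues are diagonal entries: λ₁ = -6, λ₂ = -16.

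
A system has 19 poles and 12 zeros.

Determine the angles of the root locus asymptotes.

n - m = 19 - 12 = 7. Angles: θk = (2k + 1)·180°/7 = 25.71°, 77.14°, 128.57°, 180°, 231.43°, 282.86°, 334.29°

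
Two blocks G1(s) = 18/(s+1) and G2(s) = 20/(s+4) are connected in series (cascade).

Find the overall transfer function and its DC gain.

Series: multiply transfer functions. G_eq = 18/(s+1) × 20/(s+4) = 360/((s+1)(s+4)). DC gain = 360/(1×4) = 90.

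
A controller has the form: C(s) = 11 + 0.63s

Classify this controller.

This is a Proportional-Derivative (PD) controller.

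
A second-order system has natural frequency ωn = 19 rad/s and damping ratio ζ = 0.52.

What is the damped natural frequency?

ωd = ωn√(1 - ζ²) = 19√(1 - 0.52²) = 16.23 rad/s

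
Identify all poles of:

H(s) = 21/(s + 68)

Pole is where denominator = 0: s + 68 = 0, so s = -68.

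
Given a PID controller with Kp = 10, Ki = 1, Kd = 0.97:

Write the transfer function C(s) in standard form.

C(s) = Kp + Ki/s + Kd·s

Substituting values: C(s) = 10 + 1/s + 0.97s = (0.97s² + 10s + 1)/s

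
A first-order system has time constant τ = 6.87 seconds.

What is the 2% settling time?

For first-order system, 2% settling time ≈ 4τ = 4 × 6.87 = 27.48 s.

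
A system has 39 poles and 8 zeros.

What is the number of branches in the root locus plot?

Root locus has n branches where n = number of poles = 39.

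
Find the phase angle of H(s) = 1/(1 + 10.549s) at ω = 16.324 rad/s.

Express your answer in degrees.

Phase = -arctan(ωτ) = -arctan(16.324 × 10.549) = -89.7°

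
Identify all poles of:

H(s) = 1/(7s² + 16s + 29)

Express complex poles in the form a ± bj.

Discriminant = 16² - 4×7×29 = 256 - 812 = -556 < 0, so the poles are a complex conjugate pair s = (-16 ± j√556)/(2×7). Real part = -16/(2×7) = -16/14 ≈ -1.1429; imaginary part = ±√556/(2×7) ≈ 1.6843. Poles: s = -1.1429 ± 1.6843j.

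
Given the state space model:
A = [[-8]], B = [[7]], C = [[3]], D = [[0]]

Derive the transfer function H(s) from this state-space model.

(sI - A)⁻¹ = 1/(s + 8). H(s) = 3 × 7/(s + 8) + 0 = 21/(s + 8).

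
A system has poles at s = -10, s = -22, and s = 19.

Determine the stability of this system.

Pole(s) at s = 19 are not in the left half-plane. System is unstable.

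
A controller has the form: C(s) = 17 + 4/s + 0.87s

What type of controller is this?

This is a Proportional-Integral-Derivative (PID) controller.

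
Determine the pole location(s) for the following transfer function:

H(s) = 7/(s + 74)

Pole is where denominator = 0: s + 74 = 0, so s = -74.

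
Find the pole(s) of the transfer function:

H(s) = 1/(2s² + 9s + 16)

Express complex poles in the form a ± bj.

Discriminant = 9² - 4×2×16 = 81 - 128 = -47 < 0, so the poles are a complex conjugate pair s = (-9 ± j√47)/(2×2). Real part = -9/(2×2) = -9/4 = -2.25; imaginary part = ±√47/(2×2) ≈ 1.7139. Poles: s = -2.25 ± 1.7139j.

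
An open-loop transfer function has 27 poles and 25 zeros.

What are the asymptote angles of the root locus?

n - m = 27 - 25 = 2. Angles: θk = (2k + 1)·180°/2 = 90°, 270°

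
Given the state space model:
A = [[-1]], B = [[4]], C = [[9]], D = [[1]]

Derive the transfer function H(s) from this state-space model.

(sI - A)⁻¹ = 1/(s + 1). H(s) = 9×4/(s + 1) + 1 = (s + 37)/(s + 1).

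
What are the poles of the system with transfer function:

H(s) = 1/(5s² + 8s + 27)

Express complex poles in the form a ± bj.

Discriminant = 8² - 4×5×27 = 64 - 540 = -476 < 0, so the poles are a complex conjugate pair s = (-8 ± j√476)/(2×5). Real part = -8/(2×5) = -8/10 = -0.8; imaginary part = ±√476/(2×5) ≈ 2.1817. Poles: s = -0.8 ± 2.1817j.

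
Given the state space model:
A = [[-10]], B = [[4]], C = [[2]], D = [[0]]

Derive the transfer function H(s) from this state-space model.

(sI - A)⁻¹ = 1/(s + 10). H(s) = 2 × 4/(s + 10) + 0 = 8/(s + 10).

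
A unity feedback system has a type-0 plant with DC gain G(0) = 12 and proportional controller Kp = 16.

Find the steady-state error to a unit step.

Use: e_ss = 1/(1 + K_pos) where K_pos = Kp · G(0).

K_pos = Kp · G(0) = 16 × 12 = 192. e_ss = 1/(1 + 192) = 0.0052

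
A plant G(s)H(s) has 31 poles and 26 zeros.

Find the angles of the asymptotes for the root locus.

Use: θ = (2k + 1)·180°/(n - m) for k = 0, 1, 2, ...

n - m = 31 - 26 = 5. Angles: θk = (2k + 1)·180°/5 = 36°, 108°, 180°, 252°, 324°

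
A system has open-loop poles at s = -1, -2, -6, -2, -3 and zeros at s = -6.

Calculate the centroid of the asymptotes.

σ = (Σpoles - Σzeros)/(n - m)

σ = (Σpoles - Σzeros)/(n - m) = (-14 - (-6))/(5 - 1) = -8/4 = -2.0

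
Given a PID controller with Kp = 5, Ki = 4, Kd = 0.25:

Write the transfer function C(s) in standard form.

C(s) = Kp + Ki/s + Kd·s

Substituting values: C(s) = 5 + 4/s + 0.25s = (0.25s² + 5s + 4)/s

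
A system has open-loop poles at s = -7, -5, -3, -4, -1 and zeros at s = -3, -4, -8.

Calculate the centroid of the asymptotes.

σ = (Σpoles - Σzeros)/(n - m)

σ = (Σpoles - Σzeros)/(n - m) = (-20 - (-15))/(5 - 3) = -5/2 = -2.5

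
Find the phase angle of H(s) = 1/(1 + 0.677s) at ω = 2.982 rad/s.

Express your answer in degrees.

Phase = -arctan(ωτ) = -arctan(2.982 × 0.677) = -63.6°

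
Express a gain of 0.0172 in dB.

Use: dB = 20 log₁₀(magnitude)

dB = 20 log₁₀(0.0172) = -35.3 dB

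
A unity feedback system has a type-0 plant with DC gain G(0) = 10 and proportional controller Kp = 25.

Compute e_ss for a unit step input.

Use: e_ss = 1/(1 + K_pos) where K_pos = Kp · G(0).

K_pos = Kp · G(0) = 25 × 10 = 250. e_ss = 1/(1 + 250) = 0.0040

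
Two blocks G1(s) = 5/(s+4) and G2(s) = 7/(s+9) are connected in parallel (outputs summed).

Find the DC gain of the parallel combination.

Parallel: G_eq = G1 + G2. DC gain = G1(0) + G2(0) = 5/4 + 7/9 = 1.25 + 0.7778 = 2.0278.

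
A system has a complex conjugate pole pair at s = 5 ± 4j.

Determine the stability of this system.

Real part of poles is 5 (> 0, right half-plane). Unstable.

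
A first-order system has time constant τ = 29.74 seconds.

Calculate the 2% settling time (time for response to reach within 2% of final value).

For first-order system, 2% settling time ≈ 4τ = 4 × 29.74 = 118.96 s.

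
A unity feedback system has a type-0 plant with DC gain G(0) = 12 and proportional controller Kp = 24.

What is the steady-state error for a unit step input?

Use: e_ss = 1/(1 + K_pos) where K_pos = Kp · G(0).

K_pos = Kp · G(0) = 24 × 12 = 288. e_ss = 1/(1 + 288) = 0.0035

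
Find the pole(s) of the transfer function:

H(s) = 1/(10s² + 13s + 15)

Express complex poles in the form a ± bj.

Discriminant = 13² - 4×10×15 = 169 - 600 = -431 < 0, so the poles are a complex conjugate pair s = (-13 ± j√431)/(2×10). Real part = -13/(2×10) = -13/20 = -0.65; imaginary part = ±√431/(2×10) ≈ 1.0380. Poles: s = -0.65 ± 1.0380j.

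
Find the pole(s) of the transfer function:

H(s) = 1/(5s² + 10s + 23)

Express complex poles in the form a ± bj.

Discriminant = 10² - 4×5×23 = 100 - 460 = -360 < 0, so the poles are a complex conjugate pair s = (-10 ± j√360)/(2×5). Real part = -10/(2×5) = -10/10 = -1; imaginary part = ±√360/(2×5) ≈ 1.8974. Poles: s = -1 ± 1.8974j.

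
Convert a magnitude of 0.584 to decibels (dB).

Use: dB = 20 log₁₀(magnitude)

dB = 20 log₁₀(0.584) = -4.7 dB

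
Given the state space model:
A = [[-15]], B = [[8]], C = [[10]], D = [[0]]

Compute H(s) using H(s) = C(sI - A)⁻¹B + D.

(sI - A)⁻¹ = 1/(s + 15). H(s) = 10 × 8/(s + 15) + 0 = 80/(s + 15).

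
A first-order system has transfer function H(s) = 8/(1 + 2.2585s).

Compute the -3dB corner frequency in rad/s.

Corner frequency = 1/τ = 1/2.2585 = 0.443 rad/s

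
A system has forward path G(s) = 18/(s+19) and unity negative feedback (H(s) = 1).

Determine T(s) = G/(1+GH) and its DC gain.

T(s) = G/(1+GH) = [18/(s+19)] / [1 + 18/(s+19)] = 18/(s+19+18) = 18/(s+37). DC gain = 18/37 = 0.4865.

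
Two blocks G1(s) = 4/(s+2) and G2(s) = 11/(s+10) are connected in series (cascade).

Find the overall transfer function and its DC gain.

Series: multiply transfer functions. G_eq = 4/(s+2) × 11/(s+10) = 44/((s+2)(s+10)). DC gain = 44/(2×10) = 2.2.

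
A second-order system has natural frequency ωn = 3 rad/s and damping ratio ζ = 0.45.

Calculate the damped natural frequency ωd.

ωd = ωn√(1 - ζ²) = 3√(1 - 0.45²) = 2.68 rad/s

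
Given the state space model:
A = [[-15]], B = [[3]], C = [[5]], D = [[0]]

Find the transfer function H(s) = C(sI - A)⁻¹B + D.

(sI - A)⁻¹ = 1/(s + 15). H(s) = 5 × 3/(s + 15) + 0 = 15/(s + 15).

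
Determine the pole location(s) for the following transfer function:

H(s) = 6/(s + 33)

Pole is where denominator = 0: s + 33 = 0, so s = -33.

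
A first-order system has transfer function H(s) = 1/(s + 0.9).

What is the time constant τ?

For H(s) = 1/(s + 1/τ), the pole is at -1/τ = -0.9, so τ = 1/0.9 = 1.1111 s.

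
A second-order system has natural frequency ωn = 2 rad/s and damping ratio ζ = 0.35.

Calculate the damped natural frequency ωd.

ωd = ωn√(1 - ζ²) = 2√(1 - 0.35²) = 1.87 rad/s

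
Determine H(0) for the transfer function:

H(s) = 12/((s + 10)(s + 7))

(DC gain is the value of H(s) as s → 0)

DC gain = H(0) = 12/(10 × 7) = 12/70 = 0.1714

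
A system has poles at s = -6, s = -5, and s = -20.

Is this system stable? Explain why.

All poles are in the left half-plane. System is stable.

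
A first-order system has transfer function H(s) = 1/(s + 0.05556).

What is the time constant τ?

For H(s) = 1/(s + 1/τ), the pole is at -1/τ = -0.05556, so τ = 1/0.05556 = 18 s.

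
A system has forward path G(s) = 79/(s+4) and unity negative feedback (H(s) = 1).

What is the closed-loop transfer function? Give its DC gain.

T(s) = G/(1+GH) = [79/(s+4)] / [1 + 79/(s+4)] = 79/(s+4+79) = 79/(s+83). DC gain = 79/83 = 0.9518.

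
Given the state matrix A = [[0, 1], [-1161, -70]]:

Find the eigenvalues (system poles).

det(A - λI) = λ² - (-70)λ + 1161 = (λ - (-27))(λ - (-43)). Eigenvalues: -27, -43.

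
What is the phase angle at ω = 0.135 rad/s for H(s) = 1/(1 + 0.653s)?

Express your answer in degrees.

Phase = -arctan(ωτ) = -arctan(0.135 × 0.653) = -5.0°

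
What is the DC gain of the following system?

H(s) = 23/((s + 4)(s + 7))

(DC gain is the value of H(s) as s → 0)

DC gain = H(0) = 23/(4 × 7) = 23/28 = 0.8214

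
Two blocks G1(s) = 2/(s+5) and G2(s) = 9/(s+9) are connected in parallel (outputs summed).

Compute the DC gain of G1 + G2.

Parallel: G_eq = G1 + G2. DC gain = G1(0) + G2(0) = 2/5 + 9/9 = 0.4 + 1 = 1.4.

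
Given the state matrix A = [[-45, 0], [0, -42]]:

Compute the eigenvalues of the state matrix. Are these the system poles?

For diagonal matrix, eigenvalues are diagonal entries: λ₁ = -45, λ₂ = -42. Eigenvalues of A = system poles.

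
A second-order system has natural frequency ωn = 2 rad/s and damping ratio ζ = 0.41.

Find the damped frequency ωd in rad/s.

ωd = ωn√(1 - ζ²) = 2√(1 - 0.41²) = 1.82 rad/s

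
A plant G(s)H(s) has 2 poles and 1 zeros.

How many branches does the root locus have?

Root locus has n branches where n = number of poles = 2.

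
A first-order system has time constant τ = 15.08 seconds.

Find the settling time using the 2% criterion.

For first-order system, 2% settling time ≈ 4τ = 4 × 15.08 = 60.32 s.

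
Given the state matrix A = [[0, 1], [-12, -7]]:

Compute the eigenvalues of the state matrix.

det(A - λI) = λ² - (-7)λ + 12 = (λ - (-3))(λ - (-4)). Eigenvalues: -3, -4.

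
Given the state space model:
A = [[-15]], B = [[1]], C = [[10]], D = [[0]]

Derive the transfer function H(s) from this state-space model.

(sI - A)⁻¹ = 1/(s + 15). H(s) = 10 × 1/(s + 15) + 0 = 10/(s + 15).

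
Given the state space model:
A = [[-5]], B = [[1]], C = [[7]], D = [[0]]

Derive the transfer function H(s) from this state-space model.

(sI - A)⁻¹ = 1/(s + 5). H(s) = 7 × 1/(s + 5) + 0 = 7/(s + 5).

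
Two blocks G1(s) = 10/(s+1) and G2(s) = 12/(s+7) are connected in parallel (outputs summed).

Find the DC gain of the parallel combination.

Parallel: G_eq = G1 + G2. DC gain = G1(0) + G2(0) = 10/1 + 12/7 = 10 + 1.7143 = 11.7143.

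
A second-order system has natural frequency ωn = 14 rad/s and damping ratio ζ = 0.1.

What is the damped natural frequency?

ωd = ωn√(1 - ζ²) = 14√(1 - 0.1²) = 13.93 rad/s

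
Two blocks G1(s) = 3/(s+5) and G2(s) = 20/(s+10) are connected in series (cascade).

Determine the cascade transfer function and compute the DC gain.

Series: multiply transfer functions. G_eq = 3/(s+5) × 20/(s+10) = 60/((s+5)(s+10)). DC gain = 60/(5×10) = 1.2.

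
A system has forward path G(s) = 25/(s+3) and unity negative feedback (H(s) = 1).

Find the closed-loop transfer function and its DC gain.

T(s) = G/(1+GH) = [25/(s+3)] / [1 + 25/(s+3)] = 25/(s+3+25) = 25/(s+28). DC gain = 25/28 = 0.8929.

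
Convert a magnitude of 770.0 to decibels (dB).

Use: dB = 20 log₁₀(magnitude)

dB = 20 log₁₀(770.0) = 57.7 dB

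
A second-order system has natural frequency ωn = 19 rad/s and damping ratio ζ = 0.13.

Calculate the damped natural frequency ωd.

ωd = ωn√(1 - ζ²) = 19√(1 - 0.13²) = 18.84 rad/s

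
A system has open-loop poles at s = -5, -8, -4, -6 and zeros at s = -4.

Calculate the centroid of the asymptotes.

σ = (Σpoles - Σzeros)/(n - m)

σ = (Σpoles - Σzeros)/(n - m) = (-23 - (-4))/(4 - 1) = -19/3 = -6.33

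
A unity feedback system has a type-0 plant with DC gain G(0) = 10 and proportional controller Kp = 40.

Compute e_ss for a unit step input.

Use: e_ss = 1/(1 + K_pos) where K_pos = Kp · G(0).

K_pos = Kp · G(0) = 40 × 10 = 400. e_ss = 1/(1 + 400) = 0.0025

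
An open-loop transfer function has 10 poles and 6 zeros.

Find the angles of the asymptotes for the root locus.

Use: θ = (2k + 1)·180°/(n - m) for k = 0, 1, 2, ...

n - m = 10 - 6 = 4. Angles: θk = (2k + 1)·180°/4 = 45°, 135°, 225°, 315°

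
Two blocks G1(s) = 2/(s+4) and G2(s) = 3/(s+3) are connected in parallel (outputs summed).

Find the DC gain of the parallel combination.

Parallel: G_eq = G1 + G2. DC gain = G1(0) + G2(0) = 2/4 + 3/3 = 0.5 + 1 = 1.5.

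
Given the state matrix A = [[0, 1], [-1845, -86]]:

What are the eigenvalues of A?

det(A - λI) = λ² - (-86)λ + 1845 = (λ - (-41))(λ - (-45)). Eigenvalues: -41, -45.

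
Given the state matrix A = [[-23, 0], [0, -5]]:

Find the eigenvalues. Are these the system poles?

For diagonal matrix, eigenvalues are diagonal entries: λ₁ = -23, λ₂ = -5. Eigenvalues of A = system poles.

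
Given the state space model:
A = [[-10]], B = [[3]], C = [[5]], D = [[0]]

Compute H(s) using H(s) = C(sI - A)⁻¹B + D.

(sI - A)⁻¹ = 1/(s + 10). H(s) = 5 × 3/(s + 10) + 0 = 15/(s + 10).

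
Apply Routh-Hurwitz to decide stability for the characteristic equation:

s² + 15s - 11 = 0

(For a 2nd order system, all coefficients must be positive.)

Coefficients: 1, 15, -11. c=-11 not positive, so system is unstable.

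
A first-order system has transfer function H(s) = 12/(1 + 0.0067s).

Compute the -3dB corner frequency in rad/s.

Corner frequency = 1/τ = 1/0.0067 = 149.254 rad/s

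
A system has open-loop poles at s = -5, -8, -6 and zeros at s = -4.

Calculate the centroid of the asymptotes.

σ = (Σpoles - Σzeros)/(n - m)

σ = (Σpoles - Σzeros)/(n - m) = (-19 - (-4))/(3 - 1) = -15/2 = -7.5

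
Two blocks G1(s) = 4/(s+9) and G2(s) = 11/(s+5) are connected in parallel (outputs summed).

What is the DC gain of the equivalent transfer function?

Parallel: G_eq = G1 + G2. DC gain = G1(0) + G2(0) = 4/9 + 11/5 = 0.4444 + 2.2 = 2.6444.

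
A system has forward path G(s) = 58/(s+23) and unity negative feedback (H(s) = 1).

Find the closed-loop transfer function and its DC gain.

T(s) = G/(1+GH) = [58/(s+23)] / [1 + 58/(s+23)] = 58/(s+23+58) = 58/(s+81). DC gain = 58/81 = 0.7160.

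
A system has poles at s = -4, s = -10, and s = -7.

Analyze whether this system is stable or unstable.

All poles are in the left half-plane. System is stable.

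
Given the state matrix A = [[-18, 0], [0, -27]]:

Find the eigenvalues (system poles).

For diagonal matrix, eigenvalues are diagonal entries: λ₁ = -18, λ₂ = -27.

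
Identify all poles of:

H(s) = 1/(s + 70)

Pole is where denominator = 0: s + 70 = 0, so s = -70.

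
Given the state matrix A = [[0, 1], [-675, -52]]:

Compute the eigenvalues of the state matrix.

det(A - λI) = λ² - (-52)λ + 675 = (λ - (-25))(λ - (-27)). Eigenvalues: -25, -27.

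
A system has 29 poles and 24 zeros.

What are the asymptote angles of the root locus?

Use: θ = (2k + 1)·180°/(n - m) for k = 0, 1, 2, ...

n - m = 29 - 24 = 5. Angles: θk = (2k + 1)·180°/5 = 36°, 108°, 180°, 252°, 324°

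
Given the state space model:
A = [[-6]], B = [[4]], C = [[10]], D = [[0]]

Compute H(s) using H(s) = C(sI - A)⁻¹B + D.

(sI - A)⁻¹ = 1/(s + 6). H(s) = 10 × 4/(s + 6) + 0 = 40/(s + 6).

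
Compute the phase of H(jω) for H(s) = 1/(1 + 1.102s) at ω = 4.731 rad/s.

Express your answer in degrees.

Phase = -arctan(ωτ) = -arctan(4.731 × 1.102) = -79.1°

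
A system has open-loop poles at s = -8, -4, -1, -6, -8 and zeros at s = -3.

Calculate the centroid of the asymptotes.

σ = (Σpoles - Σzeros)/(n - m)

σ = (Σpoles - Σzeros)/(n - m) = (-27 - (-3))/(5 - 1) = -24/4 = -6.0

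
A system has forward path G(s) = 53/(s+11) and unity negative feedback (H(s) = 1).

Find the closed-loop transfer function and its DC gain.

T(s) = G/(1+GH) = [53/(s+11)] / [1 + 53/(s+11)] = 53/(s+11+53) = 53/(s+64). DC gain = 53/64 = 0.828125.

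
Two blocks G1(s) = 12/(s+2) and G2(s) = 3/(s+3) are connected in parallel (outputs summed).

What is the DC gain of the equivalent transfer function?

Parallel: G_eq = G1 + G2. DC gain = G1(0) + G2(0) = 12/2 + 3/3 = 6 + 1 = 7.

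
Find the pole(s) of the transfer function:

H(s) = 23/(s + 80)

Pole is where denominator = 0: s + 80 = 0, so s = -80.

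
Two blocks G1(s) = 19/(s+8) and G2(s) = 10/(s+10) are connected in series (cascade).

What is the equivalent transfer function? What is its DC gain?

Series: multiply transfer functions. G_eq = 19/(s+8) × 10/(s+10) = 190/((s+8)(s+10)). DC gain = 190/(8×10) = 2.375.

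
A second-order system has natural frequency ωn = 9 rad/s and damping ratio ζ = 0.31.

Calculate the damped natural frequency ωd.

ωd = ωn√(1 - ζ²) = 9√(1 - 0.31²) = 8.56 rad/s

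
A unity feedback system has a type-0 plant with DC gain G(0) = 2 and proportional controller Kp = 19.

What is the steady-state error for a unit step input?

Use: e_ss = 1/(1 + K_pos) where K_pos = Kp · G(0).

K_pos = Kp · G(0) = 19 × 2 = 38. e_ss = 1/(1 + 38) = 0.0256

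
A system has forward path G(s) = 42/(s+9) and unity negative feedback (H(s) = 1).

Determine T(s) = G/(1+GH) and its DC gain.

T(s) = G/(1+GH) = [42/(s+9)] / [1 + 42/(s+9)] = 42/(s+9+42) = 42/(s+51). DC gain = 42/51 = 0.8235.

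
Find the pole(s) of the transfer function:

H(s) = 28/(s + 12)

Pole is where denominator = 0: s + 12 = 0, so s = -12.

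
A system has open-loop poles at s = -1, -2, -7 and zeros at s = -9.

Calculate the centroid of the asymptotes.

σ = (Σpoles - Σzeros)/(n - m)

σ = (Σpoles - Σzeros)/(n - m) = (-10 - (-9))/(3 - 1) = -1/2 = -0.5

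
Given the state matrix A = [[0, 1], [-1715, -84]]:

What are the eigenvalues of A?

det(A - λI) = λ² - (-84)λ + 1715 = (λ - (-35))(λ - (-49)). Eigenvalues: -35, -49.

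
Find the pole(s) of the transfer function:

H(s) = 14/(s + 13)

Pole is where denominator = 0: s + 13 = 0, so s = -13.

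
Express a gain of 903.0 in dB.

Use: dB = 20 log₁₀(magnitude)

dB = 20 log₁₀(903.0) = 59.1 dB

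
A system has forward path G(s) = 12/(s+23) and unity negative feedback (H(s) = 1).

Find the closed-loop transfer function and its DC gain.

T(s) = G/(1+GH) = [12/(s+23)] / [1 + 12/(s+23)] = 12/(s+23+12) = 12/(s+35). DC gain = 12/35 = 0.3429.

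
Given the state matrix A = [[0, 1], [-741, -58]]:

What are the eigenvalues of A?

det(A - λI) = λ² - (-58)λ + 741 = (λ - (-19))(λ - (-39)). Eigenvalues: -19, -39.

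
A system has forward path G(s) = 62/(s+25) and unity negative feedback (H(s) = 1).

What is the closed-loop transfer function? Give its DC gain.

T(s) = G/(1+GH) = [62/(s+25)] / [1 + 62/(s+25)] = 62/(s+25+62) = 62/(s+87). DC gain = 62/87 = 0.7126.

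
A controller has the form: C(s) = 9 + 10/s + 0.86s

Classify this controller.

This is a Proportional-Integral-Derivative (PID) controller.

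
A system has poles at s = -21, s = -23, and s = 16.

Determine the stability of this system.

Pole(s) at s = 16 are not in the left half-plane. System is unstable.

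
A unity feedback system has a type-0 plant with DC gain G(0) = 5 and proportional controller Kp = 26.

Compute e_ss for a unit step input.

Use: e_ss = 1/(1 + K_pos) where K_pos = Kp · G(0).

K_pos = Kp · G(0) = 26 × 5 = 130. e_ss = 1/(1 + 130) = 0.0076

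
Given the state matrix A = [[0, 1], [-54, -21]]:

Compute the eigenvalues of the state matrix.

det(A - λI) = λ² - (-21)λ + 54 = (λ - (-3))(λ - (-18)). Eigenvalues: -3, -18.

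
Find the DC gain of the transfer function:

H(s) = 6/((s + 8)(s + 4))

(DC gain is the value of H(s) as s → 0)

DC gain = H(0) = 6/(8 × 4) = 6/32 = 0.1875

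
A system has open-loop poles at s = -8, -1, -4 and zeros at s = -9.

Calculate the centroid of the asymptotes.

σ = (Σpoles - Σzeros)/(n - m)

σ = (Σpoles - Σzeros)/(n - m) = (-13 - (-9))/(3 - 1) = -4/2 = -2.0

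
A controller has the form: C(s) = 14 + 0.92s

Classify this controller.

This is a Proportional-Derivative (PD) controller.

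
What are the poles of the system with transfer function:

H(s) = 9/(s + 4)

Pole is where denominator = 0: s + 4 = 0, so s = -4.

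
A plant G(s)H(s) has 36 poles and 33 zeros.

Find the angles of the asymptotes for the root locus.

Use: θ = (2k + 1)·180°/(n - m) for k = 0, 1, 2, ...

n - m = 36 - 33 = 3. Angles: θk = (2k + 1)·180°/3 = 60°, 180°, 300°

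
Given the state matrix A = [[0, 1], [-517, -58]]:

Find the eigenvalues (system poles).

det(A - λI) = λ² - (-58)λ + 517 = (λ - (-47))(λ - (-11)). Eigenvalues: -47, -11.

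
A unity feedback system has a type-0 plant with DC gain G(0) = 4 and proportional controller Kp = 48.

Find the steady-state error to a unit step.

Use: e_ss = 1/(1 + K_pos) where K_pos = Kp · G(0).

K_pos = Kp · G(0) = 48 × 4 = 192. e_ss = 1/(1 + 192) = 0.0052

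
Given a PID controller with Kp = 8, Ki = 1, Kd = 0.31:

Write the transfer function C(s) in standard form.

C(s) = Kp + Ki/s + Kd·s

Substituting values: C(s) = 8 + 1/s + 0.31s = (0.31s² + 8s + 1)/s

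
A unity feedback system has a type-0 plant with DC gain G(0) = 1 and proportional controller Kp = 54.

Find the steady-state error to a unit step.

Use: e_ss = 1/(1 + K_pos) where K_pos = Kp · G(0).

K_pos = Kp · G(0) = 54 × 1 = 54. e_ss = 1/(1 + 54) = 0.0182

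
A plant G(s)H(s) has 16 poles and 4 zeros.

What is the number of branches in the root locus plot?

Root locus has n branches where n = number of poles = 16.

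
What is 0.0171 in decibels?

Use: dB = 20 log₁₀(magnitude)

dB = 20 log₁₀(0.0171) = -35.3 dB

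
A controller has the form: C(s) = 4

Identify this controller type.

This is a Proportional (P) controller.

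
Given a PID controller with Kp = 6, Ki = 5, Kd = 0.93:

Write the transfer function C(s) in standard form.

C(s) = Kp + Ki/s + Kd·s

Substituting values: C(s) = 6 + 5/s + 0.93s = (0.93s² + 6s + 5)/s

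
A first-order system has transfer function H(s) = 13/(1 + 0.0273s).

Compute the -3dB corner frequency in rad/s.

Corner frequency = 1/τ = 1/0.0273 = 36.63 rad/s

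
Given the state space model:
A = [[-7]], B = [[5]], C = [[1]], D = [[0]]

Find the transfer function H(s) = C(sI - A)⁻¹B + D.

(sI - A)⁻¹ = 1/(s + 7). H(s) = 1 × 5/(s + 7) + 0 = 5/(s + 7).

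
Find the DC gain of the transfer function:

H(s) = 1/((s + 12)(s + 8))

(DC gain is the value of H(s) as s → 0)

DC gain = H(0) = 1/(12 × 8) = 1/96 = 0.0104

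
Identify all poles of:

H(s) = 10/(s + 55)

Pole is where denominator = 0: s + 55 = 0, so s = -55.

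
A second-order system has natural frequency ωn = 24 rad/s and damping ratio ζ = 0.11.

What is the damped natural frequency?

ωd = ωn√(1 - ζ²) = 24√(1 - 0.11²) = 23.85 rad/s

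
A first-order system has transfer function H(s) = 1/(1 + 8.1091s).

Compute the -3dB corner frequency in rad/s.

Corner frequency = 1/τ = 1/8.1091 = 0.123 rad/s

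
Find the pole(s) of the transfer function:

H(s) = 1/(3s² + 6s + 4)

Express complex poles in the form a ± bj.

Discriminant = 6² - 4×3×4 = 36 - 48 = -12 < 0, so the poles are a complex conjugate pair s = (-6 ± j√12)/(2×3). Real part = -6/(2×3) = -6/6 = -1; imaginary part = ±√12/(2×3) ≈ 0.5774. Poles: s = -1 ± 0.5774j.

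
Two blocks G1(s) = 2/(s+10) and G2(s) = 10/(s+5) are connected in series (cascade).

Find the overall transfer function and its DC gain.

Series: multiply transfer functions. G_eq = 2/(s+10) × 10/(s+5) = 20/((s+10)(s+5)). DC gain = 20/(10×5) = 0.4.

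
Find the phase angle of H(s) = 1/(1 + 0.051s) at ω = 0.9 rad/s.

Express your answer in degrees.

Phase = -arctan(ωτ) = -arctan(0.9 × 0.051) = -2.6°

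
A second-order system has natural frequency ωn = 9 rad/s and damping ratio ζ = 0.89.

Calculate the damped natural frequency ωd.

ωd = ωn√(1 - ζ²) = 9√(1 - 0.89²) = 4.1 rad/s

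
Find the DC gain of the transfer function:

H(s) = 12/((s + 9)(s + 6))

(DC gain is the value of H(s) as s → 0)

DC gain = H(0) = 12/(9 × 6) = 12/54 = 0.2222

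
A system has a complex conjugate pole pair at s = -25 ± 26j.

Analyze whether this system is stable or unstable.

Real part of poles is -25 (< 0, left half-plane). Stable.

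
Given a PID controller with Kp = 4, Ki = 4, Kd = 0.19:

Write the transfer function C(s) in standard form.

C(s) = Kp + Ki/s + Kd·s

Substituting values: C(s) = 4 + 4/s + 0.19s = (0.19s² + 4s + 4)/s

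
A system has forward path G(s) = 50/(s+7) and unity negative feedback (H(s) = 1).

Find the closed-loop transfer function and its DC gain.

T(s) = G/(1+GH) = [50/(s+7)] / [1 + 50/(s+7)] = 50/(s+7+50) = 50/(s+57). DC gain = 50/57 = 0.8772.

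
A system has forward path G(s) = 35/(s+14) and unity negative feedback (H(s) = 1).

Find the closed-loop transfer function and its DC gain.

T(s) = G/(1+GH) = [35/(s+14)] / [1 + 35/(s+14)] = 35/(s+14+35) = 35/(s+49). DC gain = 35/49 = 0.7143.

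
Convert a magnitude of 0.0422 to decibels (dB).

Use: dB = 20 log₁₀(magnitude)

dB = 20 log₁₀(0.0422) = -27.5 dB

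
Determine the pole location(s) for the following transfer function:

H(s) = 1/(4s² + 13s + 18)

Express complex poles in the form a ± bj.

Discriminant = 13² - 4×4×18 = 169 - 288 = -119 < 0, so the poles are a complex conjugate pair s = (-13 ± j√119)/(2×4). Real part = -13/(2×4) = -13/8 = -1.625; imaginary part = ±√119/(2×4) ≈ 1.3636. Poles: s = -1.625 ± 1.3636j.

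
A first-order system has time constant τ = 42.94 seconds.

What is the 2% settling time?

For first-order system, 2% settling time ≈ 4τ = 4 × 42.94 = 171.76 s.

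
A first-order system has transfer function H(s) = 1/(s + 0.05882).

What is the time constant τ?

For H(s) = 1/(s + 1/τ), the pole is at -1/τ = -0.05882, so τ = 1/0.05882 = 17 s.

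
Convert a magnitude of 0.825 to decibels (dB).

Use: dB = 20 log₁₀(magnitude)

dB = 20 log₁₀(0.825) = -1.7 dB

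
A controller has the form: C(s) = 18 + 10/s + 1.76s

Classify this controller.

This is a Proportional-Integral-Derivative (PID) controller.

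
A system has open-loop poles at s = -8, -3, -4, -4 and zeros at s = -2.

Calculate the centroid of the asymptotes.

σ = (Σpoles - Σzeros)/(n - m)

σ = (Σpoles - Σzeros)/(n - m) = (-19 - (-2))/(4 - 1) = -17/3 = -5.67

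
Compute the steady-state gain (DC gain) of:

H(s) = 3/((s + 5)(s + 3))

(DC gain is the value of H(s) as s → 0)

DC gain = H(0) = 3/(5 × 3) = 3/15 = 0.2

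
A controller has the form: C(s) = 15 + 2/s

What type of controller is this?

This is a Proportional-Integral (PI) controller.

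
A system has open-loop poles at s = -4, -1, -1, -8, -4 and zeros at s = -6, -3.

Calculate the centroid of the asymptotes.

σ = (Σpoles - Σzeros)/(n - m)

σ = (Σpoles - Σzeros)/(n - m) = (-18 - (-9))/(5 - 2) = -9/3 = -3.0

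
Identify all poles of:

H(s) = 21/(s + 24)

Pole is where denominator = 0: s + 24 = 0, so s = -24.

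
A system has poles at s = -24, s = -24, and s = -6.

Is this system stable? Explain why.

All poles are in the left half-plane. System is stable.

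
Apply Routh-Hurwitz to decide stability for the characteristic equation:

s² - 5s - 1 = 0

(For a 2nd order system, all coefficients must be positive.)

Coefficients: 1, -5, -1. b=-5, c=-1 not positive, so system is unstable.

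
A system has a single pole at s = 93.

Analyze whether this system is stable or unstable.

Pole at s = 93 is in the right half-plane. Unstable.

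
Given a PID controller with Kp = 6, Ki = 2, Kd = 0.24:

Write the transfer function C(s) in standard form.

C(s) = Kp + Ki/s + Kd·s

Substituting values: C(s) = 6 + 2/s + 0.24s = (0.24s² + 6s + 2)/s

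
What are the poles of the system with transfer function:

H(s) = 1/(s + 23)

Pole is where denominator = 0: s + 23 = 0, so s = -23.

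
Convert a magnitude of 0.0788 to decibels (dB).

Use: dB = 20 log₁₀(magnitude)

dB = 20 log₁₀(0.0788) = -22.1 dB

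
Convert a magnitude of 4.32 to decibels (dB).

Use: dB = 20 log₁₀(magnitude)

dB = 20 log₁₀(4.32) = 12.7 dB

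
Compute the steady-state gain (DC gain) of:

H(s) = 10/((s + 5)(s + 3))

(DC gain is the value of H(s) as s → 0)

DC gain = H(0) = 10/(5 × 3) = 10/15 = 0.6667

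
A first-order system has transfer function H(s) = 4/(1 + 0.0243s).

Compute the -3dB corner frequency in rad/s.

Corner frequency = 1/τ = 1/0.0243 = 41.152 rad/s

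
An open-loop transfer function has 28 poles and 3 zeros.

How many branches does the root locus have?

Root locus has n branches where n = number of poles = 28.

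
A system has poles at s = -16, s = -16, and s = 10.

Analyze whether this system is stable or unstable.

Pole(s) at s = 10 are not in the left half-plane. System is unstable.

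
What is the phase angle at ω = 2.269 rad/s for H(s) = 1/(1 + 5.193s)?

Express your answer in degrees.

Phase = -arctan(ωτ) = -arctan(2.269 × 5.193) = -85.1°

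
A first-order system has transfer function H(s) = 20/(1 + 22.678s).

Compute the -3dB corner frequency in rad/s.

Corner frequency = 1/τ = 1/22.678 = 0.044 rad/s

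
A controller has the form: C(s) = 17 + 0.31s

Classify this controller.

This is a Proportional-Derivative (PD) controller.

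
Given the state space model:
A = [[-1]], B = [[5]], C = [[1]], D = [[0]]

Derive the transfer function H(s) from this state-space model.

(sI - A)⁻¹ = 1/(s + 1). H(s) = 1 × 5/(s + 1) + 0 = 5/(s + 1).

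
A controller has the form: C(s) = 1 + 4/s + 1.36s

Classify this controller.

This is a Proportional-Integral-Derivative (PID) controller.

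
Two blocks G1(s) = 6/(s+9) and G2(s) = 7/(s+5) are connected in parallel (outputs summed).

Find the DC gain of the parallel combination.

Parallel: G_eq = G1 + G2. DC gain = G1(0) + G2(0) = 6/9 + 7/5 = 0.6667 + 1.4 = 2.0667.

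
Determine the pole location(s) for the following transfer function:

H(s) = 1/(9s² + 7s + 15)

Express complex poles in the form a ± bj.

Discriminant = 7² - 4×9×15 = 49 - 540 = -491 < 0, so the poles are a complex conjugate pair s = (-7 ± j√491)/(2×9). Real part = -7/(2×9) = -7/18 ≈ -0.3889; imaginary part = ±√491/(2×9) ≈ 1.2310. Poles: s = -0.3889 ± 1.2310j.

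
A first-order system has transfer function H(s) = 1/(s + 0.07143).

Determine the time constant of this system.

For H(s) = 1/(s + 1/τ), the pole is at -1/τ = -0.07143, so τ = 1/0.07143 = 14 s.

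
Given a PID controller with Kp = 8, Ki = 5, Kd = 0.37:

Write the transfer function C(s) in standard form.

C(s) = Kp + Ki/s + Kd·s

Substituting values: C(s) = 8 + 5/s + 0.37s = (0.37s² + 8s + 5)/s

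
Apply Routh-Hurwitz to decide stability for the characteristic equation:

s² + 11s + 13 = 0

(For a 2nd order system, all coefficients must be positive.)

Coefficients: 1, 11, 13. All positive, so system is stable.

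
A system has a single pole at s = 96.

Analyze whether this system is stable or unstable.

Pole at s = 96 is in the right half-plane. Unstable.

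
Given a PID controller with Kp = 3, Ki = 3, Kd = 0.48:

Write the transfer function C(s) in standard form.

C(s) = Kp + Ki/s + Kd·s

Substituting values: C(s) = 3 + 3/s + 0.48s = (0.48s² + 3s + 3)/s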